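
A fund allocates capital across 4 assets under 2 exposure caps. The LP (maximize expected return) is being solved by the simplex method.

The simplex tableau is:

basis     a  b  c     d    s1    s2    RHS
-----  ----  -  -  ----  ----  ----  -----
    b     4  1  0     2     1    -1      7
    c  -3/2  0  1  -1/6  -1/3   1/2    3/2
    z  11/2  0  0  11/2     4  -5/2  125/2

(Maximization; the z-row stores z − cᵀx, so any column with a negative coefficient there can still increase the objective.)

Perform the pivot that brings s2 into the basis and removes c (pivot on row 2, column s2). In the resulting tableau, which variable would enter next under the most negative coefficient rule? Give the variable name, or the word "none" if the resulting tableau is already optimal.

Pivot element 1/2. New z-row = old z-row − (-5/2)·(row 2/(1/2)).
Updated z-row coefficients: a: -2, b: 0, c: 5, d: 14/3, s1: 7/3, s2: 0.
The most negative is -2 in column a, so a would enter next.

a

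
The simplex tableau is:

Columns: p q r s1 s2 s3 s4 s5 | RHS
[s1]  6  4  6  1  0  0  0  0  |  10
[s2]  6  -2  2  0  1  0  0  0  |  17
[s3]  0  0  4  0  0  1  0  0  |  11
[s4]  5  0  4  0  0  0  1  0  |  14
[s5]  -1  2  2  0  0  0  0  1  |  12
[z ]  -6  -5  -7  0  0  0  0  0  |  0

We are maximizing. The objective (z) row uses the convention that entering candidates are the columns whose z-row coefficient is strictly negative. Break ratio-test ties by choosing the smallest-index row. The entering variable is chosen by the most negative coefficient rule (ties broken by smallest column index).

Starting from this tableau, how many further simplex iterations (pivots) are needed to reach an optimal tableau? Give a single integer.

2

pivot: r in, s1 out → z = 35/3
pivot: q in, r out → z = 25/2
No improving column remains; optimal.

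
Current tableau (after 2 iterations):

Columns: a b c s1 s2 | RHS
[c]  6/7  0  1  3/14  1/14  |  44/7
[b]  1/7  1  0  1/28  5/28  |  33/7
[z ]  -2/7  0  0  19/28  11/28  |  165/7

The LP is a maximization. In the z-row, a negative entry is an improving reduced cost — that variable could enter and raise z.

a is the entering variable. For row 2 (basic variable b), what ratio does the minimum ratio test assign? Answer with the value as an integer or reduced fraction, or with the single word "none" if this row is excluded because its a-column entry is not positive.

33

Ratio = RHS / (a entry) = (33/7) / (1/7) = 33.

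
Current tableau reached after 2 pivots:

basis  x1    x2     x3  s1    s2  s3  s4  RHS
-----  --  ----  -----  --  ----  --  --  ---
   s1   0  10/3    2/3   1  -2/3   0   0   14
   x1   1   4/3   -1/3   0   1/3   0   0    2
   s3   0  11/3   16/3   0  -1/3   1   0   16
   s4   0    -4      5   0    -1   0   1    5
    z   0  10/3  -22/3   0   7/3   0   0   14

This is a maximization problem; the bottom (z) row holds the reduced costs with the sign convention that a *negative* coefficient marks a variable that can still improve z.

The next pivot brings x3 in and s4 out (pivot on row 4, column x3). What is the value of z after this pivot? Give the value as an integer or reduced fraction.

Minimum ratio for x3: 5/5 = 1.
z changes by −(z-row coeff of x3)·ratio = −(-22/3)·1 = 22/3.
New z = 14 + (22/3) = 64/3.

64/3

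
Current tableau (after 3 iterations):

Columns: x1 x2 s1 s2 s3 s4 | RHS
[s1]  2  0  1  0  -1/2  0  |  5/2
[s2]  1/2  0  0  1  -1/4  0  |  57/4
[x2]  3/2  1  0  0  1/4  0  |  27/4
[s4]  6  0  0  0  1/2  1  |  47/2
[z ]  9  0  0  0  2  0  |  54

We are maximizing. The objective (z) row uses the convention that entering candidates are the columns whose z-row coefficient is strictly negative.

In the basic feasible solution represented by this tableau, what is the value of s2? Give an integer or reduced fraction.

s2 is basic (row 2); its value is the RHS of that row: 57/4.

57/4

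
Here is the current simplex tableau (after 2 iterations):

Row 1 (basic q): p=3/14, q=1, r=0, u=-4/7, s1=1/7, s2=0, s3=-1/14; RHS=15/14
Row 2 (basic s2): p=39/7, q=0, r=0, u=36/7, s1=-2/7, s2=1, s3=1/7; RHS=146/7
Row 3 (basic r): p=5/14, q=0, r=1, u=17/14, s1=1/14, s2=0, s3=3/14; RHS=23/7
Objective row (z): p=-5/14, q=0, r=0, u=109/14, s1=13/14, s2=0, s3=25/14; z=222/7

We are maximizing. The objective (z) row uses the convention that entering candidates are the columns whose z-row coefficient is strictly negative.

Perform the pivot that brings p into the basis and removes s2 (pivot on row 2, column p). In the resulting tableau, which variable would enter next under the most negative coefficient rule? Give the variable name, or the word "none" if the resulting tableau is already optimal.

Pivot element 39/7. New z-row = old z-row − (-5/14)·(row 2/(39/7)).
Updated z-row coefficients: p: 0, q: 0, r: 0, u: 211/26, s1: 71/78, s2: 5/78, s3: 70/39.
No coefficient is strictly negative; the tableau after this pivot is optimal.

none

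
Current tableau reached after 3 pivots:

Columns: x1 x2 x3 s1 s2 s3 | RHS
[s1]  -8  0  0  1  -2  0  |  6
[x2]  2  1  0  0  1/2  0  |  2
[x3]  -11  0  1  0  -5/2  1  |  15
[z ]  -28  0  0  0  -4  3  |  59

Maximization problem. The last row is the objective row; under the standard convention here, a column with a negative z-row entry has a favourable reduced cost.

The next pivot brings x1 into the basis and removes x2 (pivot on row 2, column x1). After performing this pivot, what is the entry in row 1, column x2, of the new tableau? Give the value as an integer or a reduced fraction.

Pivot element is row 2, column x1: 2.
Normalize row 2: new (row 2, x2) = 1/2 = 1/2.
row 1 ← row 1 − (-8)·(new row 2): 0 − (-8)·(1/2) = 4.

4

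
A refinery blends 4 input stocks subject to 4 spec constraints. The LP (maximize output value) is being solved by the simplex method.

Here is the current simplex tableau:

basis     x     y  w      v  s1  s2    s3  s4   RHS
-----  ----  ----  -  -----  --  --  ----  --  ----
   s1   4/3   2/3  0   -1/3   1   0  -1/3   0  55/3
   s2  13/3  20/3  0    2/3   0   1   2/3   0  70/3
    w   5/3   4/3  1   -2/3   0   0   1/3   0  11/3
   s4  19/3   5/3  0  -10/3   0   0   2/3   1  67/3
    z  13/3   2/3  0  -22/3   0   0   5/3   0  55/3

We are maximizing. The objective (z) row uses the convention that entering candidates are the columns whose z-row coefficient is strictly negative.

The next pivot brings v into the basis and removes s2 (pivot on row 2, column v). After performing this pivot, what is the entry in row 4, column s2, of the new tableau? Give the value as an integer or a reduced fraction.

5

Pivot element is row 2, column v: 2/3.
Normalize row 2: new (row 2, s2) = 1/(2/3) = 3/2.
row 4 ← row 4 − (-10/3)·(new row 2): 0 − (-10/3)·(3/2) = 5.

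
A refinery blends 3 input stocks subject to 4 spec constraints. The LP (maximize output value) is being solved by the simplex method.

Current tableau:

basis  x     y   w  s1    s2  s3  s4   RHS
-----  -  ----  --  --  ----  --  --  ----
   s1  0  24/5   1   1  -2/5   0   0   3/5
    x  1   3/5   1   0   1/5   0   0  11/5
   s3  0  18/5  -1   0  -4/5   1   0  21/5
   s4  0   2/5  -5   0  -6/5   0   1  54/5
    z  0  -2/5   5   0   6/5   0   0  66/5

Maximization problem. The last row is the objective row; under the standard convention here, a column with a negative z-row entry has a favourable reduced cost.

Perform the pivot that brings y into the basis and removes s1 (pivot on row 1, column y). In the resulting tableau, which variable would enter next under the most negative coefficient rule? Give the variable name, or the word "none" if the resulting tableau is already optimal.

none

Pivot element 24/5. New z-row = old z-row − (-2/5)·(row 1/(24/5)).
Updated z-row coefficients: x: 0, y: 0, w: 61/12, s1: 1/12, s2: 7/6, s3: 0, s4: 0.
No coefficient is strictly negative; the tableau after this pivot is optimal.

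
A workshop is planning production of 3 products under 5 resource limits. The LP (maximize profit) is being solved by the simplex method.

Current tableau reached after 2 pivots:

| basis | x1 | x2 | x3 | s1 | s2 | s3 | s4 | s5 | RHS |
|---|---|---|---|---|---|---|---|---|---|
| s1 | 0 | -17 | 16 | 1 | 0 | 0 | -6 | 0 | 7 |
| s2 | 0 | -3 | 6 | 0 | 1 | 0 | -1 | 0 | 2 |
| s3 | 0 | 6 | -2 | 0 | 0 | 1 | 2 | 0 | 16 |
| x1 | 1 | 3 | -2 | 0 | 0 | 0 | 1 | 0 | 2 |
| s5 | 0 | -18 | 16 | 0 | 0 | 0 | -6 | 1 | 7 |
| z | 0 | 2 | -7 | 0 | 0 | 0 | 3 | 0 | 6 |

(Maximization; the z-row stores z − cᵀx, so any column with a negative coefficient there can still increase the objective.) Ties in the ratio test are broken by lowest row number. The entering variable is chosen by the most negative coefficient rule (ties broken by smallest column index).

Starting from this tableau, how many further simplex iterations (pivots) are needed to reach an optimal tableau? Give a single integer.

2

pivot: x3 in, s2 out → z = 25/3
pivot: x2 in, x1 out → z = 31/3
No improving column remains; optimal.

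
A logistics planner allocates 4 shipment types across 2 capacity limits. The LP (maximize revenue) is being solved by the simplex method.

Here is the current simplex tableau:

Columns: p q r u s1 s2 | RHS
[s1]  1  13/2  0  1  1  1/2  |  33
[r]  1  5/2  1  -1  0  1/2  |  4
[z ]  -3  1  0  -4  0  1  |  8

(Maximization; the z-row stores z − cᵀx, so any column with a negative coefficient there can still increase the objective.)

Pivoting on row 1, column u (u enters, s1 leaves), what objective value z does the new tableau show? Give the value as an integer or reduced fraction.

140

Minimum ratio for u: 33/1 = 33.
z changes by −(z-row coeff of u)·ratio = −(-4)·33 = 132.
New z = 8 + 132 = 140.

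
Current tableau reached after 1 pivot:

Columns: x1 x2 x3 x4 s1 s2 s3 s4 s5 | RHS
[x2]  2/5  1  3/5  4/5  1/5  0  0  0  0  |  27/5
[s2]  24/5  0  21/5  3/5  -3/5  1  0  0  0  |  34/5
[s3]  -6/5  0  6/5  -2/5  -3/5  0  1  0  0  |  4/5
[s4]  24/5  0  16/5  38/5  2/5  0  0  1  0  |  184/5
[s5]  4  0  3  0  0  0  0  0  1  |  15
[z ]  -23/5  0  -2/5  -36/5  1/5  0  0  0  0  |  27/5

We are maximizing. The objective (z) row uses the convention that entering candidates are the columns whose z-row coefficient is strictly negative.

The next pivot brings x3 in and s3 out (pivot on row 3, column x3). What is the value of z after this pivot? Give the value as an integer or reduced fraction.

Minimum ratio for x3: (4/5)/(6/5) = 2/3.
z changes by −(z-row coeff of x3)·ratio = −(-2/5)·(2/3) = 4/15.
New z = 27/5 + (4/15) = 17/3.

17/3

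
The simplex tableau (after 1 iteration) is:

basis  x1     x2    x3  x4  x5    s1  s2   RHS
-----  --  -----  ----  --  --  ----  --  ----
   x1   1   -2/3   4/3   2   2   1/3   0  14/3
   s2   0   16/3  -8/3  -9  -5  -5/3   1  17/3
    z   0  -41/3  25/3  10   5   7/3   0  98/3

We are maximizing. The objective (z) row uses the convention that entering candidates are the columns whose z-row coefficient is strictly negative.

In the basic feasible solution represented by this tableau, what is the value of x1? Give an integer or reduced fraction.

14/3

x1 is basic (row 1); its value is the RHS of that row: 14/3.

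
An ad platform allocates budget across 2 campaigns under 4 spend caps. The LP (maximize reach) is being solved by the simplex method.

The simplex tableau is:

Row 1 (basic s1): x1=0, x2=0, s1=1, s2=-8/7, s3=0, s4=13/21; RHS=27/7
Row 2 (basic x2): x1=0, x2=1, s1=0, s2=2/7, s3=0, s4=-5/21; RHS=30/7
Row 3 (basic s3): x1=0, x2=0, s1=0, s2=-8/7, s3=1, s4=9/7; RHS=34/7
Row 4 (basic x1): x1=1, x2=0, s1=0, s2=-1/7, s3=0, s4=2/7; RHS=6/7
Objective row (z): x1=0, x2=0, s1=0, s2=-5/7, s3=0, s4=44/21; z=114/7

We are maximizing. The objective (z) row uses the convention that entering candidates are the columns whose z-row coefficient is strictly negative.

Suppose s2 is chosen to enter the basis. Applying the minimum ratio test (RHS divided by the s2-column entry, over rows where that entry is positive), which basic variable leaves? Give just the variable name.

Ratios: row 1 (s1): entry -8/7 ≤ 0, skip; row 2 (x2): (30/7)/(2/7) = 15; row 3 (s3): entry -8/7 ≤ 0, skip; row 4 (x1): entry -1/7 ≤ 0, skip.
Minimum ratio 15 is in the x2 row, so x2 leaves.

x2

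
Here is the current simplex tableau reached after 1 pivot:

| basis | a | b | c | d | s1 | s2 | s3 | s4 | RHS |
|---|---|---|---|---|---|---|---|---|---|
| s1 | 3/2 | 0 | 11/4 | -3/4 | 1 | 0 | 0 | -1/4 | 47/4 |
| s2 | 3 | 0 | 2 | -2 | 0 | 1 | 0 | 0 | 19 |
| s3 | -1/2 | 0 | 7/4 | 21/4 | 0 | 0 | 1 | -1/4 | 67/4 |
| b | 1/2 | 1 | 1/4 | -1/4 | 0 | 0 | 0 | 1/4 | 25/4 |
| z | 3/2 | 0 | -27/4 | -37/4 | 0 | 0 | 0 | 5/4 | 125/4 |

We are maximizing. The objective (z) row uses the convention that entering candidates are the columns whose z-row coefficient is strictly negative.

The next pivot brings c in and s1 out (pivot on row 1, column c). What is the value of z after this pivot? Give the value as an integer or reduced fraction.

Minimum ratio for c: (47/4)/(11/4) = 47/11.
z changes by −(z-row coeff of c)·ratio = −(-27/4)·(47/11) = 1269/44.
New z = 125/4 + (1269/44) = 661/11.

661/11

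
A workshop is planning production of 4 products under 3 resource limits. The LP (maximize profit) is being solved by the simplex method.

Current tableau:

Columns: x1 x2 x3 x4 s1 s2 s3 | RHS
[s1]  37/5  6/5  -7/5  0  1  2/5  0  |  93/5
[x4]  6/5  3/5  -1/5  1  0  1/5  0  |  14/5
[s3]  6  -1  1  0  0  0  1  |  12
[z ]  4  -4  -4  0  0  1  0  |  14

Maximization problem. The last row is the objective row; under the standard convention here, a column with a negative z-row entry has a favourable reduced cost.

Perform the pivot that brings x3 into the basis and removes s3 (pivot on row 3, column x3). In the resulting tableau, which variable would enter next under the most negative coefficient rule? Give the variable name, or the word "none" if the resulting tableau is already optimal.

x2

Pivot element 1. New z-row = old z-row − (-4)·(row 3/1).
Updated z-row coefficients: x1: 28, x2: -8, x3: 0, x4: 0, s1: 0, s2: 1, s3: 4.
The most negative is -8 in column x2, so x2 would enter next.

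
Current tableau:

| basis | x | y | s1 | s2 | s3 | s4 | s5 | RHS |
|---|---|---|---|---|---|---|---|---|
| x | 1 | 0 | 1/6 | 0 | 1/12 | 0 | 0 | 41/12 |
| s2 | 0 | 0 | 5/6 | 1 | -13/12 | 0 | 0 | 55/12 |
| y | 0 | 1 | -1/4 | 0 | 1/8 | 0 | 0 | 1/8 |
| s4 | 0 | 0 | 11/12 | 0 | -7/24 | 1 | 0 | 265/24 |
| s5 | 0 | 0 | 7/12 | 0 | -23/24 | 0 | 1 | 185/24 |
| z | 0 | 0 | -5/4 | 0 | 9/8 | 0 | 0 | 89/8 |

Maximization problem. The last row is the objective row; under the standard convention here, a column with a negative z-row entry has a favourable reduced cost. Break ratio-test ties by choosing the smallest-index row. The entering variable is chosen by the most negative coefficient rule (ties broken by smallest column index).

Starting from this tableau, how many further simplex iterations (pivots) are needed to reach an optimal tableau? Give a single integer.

2

pivot: s1 in, s2 out → z = 18
pivot: s3 in, s4 out → z = 64/3
No improving column remains; optimal.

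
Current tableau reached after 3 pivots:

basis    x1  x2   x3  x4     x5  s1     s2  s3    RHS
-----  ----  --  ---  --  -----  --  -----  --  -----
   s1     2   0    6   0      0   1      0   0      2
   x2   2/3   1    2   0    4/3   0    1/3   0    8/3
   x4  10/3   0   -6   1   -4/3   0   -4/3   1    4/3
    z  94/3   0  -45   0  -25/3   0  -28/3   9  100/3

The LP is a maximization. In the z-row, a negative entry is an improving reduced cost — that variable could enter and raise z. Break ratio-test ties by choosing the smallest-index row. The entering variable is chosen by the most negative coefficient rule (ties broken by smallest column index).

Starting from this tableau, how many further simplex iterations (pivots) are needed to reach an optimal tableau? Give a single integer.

pivot: x3 in, s1 out → z = 145/3
pivot: s2 in, x2 out → z = 313/3
pivot: s1 in, x3 out → z = 108
No improving column remains; optimal.

3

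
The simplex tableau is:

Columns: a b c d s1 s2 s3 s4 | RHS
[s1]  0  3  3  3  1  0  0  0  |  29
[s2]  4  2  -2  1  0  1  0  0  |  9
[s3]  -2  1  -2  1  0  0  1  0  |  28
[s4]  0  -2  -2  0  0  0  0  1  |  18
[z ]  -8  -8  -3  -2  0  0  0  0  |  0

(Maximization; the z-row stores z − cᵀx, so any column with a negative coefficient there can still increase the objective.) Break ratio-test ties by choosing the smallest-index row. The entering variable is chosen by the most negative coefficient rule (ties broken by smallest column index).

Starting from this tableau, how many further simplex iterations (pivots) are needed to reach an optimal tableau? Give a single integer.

pivot: a in, s2 out → z = 18
pivot: c in, s1 out → z = 257/3
No improving column remains; optimal.

2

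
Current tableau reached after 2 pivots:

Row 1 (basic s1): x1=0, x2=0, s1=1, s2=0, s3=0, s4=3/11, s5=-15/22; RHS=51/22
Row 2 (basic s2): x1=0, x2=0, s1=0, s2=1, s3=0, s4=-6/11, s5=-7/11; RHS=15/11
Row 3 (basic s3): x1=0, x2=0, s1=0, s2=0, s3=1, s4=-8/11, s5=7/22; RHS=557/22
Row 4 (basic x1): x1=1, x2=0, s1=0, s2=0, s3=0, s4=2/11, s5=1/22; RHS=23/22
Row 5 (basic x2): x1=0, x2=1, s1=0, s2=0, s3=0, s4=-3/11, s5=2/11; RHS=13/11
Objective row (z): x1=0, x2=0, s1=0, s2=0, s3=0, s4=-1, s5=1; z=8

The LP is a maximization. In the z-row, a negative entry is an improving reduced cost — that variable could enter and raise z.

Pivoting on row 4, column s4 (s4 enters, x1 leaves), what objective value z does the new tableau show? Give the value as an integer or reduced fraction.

55/4

Minimum ratio for s4: (23/22)/(2/11) = 23/4.
z changes by −(z-row coeff of s4)·ratio = −(-1)·(23/4) = 23/4.
New z = 8 + (23/4) = 55/4.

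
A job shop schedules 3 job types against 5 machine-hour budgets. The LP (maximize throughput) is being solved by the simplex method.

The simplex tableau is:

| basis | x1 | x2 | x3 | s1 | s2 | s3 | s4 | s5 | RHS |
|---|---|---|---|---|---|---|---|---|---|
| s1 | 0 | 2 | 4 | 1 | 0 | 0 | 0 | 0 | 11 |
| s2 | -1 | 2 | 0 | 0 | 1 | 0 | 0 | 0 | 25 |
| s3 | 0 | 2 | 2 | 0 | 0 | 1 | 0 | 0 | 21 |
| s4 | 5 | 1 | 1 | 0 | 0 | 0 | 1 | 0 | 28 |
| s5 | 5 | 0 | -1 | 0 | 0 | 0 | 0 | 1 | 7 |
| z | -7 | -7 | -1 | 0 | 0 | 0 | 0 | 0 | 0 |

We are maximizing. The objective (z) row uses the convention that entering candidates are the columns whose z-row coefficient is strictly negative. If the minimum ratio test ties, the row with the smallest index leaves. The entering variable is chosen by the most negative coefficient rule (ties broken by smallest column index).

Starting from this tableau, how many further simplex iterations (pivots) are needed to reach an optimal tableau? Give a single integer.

pivot: x1 in, s5 out → z = 49/5
pivot: x2 in, s1 out → z = 483/10
No improving column remains; optimal.

2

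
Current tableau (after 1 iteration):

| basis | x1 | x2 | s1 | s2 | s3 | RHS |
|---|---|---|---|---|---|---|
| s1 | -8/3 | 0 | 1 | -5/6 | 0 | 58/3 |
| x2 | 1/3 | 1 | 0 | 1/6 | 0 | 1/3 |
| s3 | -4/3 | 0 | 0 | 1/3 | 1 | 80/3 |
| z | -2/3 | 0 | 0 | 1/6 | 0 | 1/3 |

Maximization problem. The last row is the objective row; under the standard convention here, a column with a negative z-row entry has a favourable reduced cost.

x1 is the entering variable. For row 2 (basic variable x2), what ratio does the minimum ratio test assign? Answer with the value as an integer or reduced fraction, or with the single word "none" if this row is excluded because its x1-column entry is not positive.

1

Ratio = RHS / (x1 entry) = (1/3) / (1/3) = 1.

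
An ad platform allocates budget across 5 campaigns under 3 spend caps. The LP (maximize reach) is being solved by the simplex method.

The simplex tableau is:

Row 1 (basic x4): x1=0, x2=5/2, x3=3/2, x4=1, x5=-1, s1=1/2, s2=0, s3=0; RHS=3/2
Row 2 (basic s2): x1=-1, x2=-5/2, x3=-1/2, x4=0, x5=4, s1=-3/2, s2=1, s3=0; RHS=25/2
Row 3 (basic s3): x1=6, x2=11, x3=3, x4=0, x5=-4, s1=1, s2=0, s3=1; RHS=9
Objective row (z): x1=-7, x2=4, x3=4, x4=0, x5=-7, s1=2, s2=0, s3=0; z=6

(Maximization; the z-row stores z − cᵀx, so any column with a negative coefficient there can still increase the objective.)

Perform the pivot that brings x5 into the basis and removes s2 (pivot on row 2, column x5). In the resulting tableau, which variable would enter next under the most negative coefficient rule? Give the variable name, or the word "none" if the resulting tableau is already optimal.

x1

Pivot element 4. New z-row = old z-row − (-7)·(row 2/4).
Updated z-row coefficients: x1: -35/4, x2: -3/8, x3: 25/8, x4: 0, x5: 0, s1: -5/8, s2: 7/4, s3: 0.
The most negative is -35/4 in column x1, so x1 would enter next.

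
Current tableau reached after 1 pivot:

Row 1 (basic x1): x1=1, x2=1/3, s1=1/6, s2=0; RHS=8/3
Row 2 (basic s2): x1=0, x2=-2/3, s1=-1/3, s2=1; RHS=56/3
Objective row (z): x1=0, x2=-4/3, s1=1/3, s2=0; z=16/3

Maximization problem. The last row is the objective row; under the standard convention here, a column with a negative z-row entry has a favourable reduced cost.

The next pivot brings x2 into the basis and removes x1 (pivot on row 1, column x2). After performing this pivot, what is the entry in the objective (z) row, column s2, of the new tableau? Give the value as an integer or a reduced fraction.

Pivot element is row 1, column x2: 1/3.
Normalize row 1: new (row 1, s2) = 0/(1/3) = 0.
z-row ← z-row − (-4/3)·(new row 1): 0 − (-4/3)·0 = 0.

0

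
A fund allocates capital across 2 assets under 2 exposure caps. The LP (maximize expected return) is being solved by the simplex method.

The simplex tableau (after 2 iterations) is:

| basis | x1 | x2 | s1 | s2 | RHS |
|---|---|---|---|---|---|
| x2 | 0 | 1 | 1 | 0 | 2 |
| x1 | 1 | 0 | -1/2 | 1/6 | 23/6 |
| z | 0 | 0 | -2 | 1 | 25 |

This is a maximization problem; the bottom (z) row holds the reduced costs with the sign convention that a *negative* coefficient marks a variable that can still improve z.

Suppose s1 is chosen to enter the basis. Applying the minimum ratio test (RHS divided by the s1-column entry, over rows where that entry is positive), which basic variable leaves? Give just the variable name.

x2

Ratios: row 1 (x2): 2/1 = 2; row 2 (x1): entry -1/2 ≤ 0, skip.
Minimum ratio 2 is in the x2 row, so x2 leaves.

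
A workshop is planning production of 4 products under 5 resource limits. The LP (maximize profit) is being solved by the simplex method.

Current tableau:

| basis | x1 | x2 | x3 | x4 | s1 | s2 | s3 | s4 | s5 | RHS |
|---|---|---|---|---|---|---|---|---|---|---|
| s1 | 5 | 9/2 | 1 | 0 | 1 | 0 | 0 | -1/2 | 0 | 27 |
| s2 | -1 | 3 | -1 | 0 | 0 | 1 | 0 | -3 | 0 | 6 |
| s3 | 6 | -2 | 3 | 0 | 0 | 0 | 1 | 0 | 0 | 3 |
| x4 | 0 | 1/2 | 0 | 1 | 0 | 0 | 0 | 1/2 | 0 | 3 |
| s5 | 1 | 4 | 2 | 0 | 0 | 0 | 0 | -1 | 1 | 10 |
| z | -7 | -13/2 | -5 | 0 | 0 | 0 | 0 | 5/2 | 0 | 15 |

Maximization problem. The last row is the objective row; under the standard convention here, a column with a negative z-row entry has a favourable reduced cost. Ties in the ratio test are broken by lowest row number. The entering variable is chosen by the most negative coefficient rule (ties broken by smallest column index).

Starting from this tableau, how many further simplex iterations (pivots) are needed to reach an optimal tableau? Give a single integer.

pivot: x1 in, s3 out → z = 37/2
pivot: x2 in, s5 out → z = 1969/52
No improving column remains; optimal.

2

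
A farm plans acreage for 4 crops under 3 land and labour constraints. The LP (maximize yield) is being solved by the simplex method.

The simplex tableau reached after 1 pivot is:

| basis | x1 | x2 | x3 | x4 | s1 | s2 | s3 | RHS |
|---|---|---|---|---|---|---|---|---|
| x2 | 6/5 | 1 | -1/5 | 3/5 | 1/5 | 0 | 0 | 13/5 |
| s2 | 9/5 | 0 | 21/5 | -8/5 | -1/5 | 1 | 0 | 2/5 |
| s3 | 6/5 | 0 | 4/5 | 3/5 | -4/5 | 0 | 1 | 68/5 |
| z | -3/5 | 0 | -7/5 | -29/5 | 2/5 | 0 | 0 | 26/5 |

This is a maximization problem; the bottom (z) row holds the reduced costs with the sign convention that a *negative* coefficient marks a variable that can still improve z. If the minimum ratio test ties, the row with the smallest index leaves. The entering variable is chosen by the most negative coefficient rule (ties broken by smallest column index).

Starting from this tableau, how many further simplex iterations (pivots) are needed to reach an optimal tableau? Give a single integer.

pivot: x4 in, x2 out → z = 91/3
pivot: x3 in, s2 out → z = 37
No improving column remains; optimal.

2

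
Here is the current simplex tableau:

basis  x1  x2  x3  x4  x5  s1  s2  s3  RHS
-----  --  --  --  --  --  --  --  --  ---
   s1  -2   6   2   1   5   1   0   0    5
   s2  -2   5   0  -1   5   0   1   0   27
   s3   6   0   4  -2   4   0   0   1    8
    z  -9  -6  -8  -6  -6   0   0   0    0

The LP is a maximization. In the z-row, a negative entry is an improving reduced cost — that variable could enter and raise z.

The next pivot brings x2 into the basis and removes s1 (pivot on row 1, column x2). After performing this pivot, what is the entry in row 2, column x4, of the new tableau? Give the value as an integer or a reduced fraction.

-11/6

Pivot element is row 1, column x2: 6.
Normalize row 1: new (row 1, x4) = 1/6 = 1/6.
row 2 ← row 2 − 5·(new row 1): -1 − 5·(1/6) = -11/6.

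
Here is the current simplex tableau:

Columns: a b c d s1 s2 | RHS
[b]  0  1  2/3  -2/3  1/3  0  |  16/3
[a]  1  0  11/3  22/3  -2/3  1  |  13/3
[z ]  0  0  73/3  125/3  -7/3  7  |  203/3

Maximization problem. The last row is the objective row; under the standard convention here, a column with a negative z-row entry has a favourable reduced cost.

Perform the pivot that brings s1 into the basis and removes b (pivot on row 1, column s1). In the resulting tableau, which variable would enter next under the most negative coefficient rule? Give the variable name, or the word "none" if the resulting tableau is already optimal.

Pivot element 1/3. New z-row = old z-row − (-7/3)·(row 1/(1/3)).
Updated z-row coefficients: a: 0, b: 7, c: 29, d: 37, s1: 0, s2: 7.
No coefficient is strictly negative; the tableau after this pivot is optimal.

none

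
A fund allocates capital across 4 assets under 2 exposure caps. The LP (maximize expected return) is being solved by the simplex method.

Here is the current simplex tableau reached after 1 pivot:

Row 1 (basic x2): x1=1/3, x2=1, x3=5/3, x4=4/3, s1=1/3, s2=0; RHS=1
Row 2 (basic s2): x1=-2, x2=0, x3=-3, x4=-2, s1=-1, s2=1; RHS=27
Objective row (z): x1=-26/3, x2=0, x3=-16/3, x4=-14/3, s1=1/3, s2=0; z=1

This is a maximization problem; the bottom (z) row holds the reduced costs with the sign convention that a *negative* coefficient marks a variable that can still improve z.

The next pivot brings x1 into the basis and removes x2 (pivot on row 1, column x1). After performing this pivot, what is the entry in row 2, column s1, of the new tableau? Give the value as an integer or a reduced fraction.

Pivot element is row 1, column x1: 1/3.
Normalize row 1: new (row 1, s1) = (1/3)/(1/3) = 1.
row 2 ← row 2 − (-2)·(new row 1): -1 − (-2)·1 = 1.

1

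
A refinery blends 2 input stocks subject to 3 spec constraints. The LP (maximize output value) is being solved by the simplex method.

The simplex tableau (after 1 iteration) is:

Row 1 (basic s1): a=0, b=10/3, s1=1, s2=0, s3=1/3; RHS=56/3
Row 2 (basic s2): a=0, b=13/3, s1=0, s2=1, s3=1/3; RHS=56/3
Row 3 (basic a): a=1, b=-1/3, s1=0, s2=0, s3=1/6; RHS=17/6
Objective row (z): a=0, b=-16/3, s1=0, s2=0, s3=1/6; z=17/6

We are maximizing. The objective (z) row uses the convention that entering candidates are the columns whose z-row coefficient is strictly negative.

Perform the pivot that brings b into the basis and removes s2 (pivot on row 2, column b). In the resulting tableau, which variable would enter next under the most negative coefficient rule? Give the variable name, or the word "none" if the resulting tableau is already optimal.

Pivot element 13/3. New z-row = old z-row − (-16/3)·(row 2/(13/3)).
Updated z-row coefficients: a: 0, b: 0, s1: 0, s2: 16/13, s3: 15/26.
No coefficient is strictly negative; the tableau after this pivot is optimal.

none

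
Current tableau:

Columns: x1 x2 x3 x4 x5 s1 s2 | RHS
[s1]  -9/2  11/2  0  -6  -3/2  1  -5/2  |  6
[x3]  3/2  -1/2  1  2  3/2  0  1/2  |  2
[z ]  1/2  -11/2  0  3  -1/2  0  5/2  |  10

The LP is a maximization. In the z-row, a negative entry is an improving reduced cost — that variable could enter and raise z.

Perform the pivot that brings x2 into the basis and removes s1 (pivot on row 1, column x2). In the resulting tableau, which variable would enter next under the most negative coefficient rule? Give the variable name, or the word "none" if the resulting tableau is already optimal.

Pivot element 11/2. New z-row = old z-row − (-11/2)·(row 1/(11/2)).
Updated z-row coefficients: x1: -4, x2: 0, x3: 0, x4: -3, x5: -2, s1: 1, s2: 0.
The most negative is -4 in column x1, so x1 would enter next.

x1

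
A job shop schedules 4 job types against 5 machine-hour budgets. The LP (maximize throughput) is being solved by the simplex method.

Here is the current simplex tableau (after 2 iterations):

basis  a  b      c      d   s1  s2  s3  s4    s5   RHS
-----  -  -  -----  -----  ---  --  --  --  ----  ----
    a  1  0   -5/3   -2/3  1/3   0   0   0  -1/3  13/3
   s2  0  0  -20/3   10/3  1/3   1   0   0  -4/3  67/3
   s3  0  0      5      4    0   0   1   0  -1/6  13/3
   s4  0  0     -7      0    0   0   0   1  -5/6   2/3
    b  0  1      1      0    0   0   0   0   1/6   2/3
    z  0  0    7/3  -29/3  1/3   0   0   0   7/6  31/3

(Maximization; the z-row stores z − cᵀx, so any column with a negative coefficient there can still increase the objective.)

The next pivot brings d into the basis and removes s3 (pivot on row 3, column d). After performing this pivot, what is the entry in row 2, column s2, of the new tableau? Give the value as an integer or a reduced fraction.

1

Pivot element is row 3, column d: 4.
Normalize row 3: new (row 3, s2) = 0/4 = 0.
row 2 ← row 2 − (10/3)·(new row 3): 1 − (10/3)·0 = 1.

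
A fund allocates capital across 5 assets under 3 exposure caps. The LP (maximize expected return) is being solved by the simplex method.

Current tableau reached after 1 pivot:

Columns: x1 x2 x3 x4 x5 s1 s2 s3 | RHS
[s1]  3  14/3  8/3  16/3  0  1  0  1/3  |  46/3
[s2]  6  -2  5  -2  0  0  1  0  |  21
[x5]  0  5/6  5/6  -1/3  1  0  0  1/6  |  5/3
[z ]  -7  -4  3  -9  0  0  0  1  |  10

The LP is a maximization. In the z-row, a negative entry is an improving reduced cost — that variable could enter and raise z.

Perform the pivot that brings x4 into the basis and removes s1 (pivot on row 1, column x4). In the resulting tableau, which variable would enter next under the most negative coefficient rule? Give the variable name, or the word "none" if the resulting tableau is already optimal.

Pivot element 16/3. New z-row = old z-row − (-9)·(row 1/(16/3)).
Updated z-row coefficients: x1: -31/16, x2: 31/8, x3: 15/2, x4: 0, x5: 0, s1: 27/16, s2: 0, s3: 25/16.
The most negative is -31/16 in column x1, so x1 would enter next.

x1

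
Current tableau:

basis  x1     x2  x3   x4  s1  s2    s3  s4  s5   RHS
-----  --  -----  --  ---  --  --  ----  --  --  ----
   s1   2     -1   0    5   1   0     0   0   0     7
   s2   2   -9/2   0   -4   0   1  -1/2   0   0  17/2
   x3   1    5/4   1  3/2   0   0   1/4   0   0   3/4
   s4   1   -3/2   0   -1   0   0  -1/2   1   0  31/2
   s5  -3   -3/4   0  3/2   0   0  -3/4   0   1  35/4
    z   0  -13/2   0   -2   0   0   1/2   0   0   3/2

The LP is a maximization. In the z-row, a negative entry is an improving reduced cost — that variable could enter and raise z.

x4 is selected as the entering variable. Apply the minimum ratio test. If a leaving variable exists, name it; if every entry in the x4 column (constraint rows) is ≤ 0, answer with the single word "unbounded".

x3

Ratios: row 1 (s1): 7/5 = 7/5; row 2 (s2): entry -4 ≤ 0, skip; row 3 (x3): (3/4)/(3/2) = 1/2; row 4 (s4): entry -1 ≤ 0, skip; row 5 (s5): (35/4)/(3/2) = 35/6.
Minimum ratio is in the x3 row, so x3 leaves.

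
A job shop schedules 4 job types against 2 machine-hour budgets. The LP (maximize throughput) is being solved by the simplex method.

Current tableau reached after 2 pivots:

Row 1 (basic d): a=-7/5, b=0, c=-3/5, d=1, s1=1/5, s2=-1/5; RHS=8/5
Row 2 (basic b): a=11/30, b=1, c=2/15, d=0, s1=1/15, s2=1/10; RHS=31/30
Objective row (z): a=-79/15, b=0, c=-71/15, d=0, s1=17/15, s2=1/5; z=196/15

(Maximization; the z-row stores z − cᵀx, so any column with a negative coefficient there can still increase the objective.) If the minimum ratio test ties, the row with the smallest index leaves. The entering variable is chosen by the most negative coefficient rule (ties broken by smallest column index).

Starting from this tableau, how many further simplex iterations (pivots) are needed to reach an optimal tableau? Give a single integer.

pivot: a in, b out → z = 307/11
pivot: c in, a out → z = 199/4
No improving column remains; optimal.

2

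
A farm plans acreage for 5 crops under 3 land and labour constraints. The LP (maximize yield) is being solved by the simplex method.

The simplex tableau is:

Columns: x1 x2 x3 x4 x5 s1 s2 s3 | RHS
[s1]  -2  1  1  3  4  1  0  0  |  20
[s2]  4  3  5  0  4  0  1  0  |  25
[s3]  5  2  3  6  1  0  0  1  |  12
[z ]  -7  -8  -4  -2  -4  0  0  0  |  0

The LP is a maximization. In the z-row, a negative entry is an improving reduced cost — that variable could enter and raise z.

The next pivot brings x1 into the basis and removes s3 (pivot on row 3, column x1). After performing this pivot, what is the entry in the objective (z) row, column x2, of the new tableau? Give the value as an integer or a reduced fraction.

Pivot element is row 3, column x1: 5.
Normalize row 3: new (row 3, x2) = 2/5 = 2/5.
z-row ← z-row − (-7)·(new row 3): -8 − (-7)·(2/5) = -26/5.

-26/5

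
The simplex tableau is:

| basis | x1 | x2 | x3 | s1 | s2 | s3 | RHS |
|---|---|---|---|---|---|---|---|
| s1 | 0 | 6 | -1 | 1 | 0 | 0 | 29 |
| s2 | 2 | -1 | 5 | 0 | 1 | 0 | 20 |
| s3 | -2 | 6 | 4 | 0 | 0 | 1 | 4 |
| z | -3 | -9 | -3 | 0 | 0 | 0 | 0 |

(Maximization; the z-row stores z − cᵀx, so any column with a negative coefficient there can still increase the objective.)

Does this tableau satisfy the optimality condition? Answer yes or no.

no

Column x1 has objective-row coefficient -3, which is negative; an improving pivot exists, so not yet optimal.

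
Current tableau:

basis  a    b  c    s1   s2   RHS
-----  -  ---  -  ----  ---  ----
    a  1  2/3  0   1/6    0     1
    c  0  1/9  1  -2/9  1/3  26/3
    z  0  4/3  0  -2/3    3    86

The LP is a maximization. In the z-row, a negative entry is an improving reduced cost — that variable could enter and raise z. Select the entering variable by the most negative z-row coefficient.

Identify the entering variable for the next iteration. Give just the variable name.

s1

Objective-row coefficients: a: 0, b: 4/3, c: 0, s1: -2/3, s2: 3.
The most negative is -2/3 in column s1, so s1 enters.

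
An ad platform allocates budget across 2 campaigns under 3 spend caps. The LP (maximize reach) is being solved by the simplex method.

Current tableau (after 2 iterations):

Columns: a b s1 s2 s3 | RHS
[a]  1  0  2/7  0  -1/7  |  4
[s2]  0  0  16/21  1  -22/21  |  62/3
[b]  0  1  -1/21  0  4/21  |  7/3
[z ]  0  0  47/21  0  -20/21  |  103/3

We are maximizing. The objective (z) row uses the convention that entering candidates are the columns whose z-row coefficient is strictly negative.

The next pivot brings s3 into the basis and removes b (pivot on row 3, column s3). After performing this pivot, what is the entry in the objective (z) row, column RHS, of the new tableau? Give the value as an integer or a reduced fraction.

46

Pivot element is row 3, column s3: 4/21.
Normalize row 3: new (row 3, RHS) = (7/3)/(4/21) = 49/4.
z-row ← z-row − (-20/21)·(new row 3): 103/3 − (-20/21)·(49/4) = 46.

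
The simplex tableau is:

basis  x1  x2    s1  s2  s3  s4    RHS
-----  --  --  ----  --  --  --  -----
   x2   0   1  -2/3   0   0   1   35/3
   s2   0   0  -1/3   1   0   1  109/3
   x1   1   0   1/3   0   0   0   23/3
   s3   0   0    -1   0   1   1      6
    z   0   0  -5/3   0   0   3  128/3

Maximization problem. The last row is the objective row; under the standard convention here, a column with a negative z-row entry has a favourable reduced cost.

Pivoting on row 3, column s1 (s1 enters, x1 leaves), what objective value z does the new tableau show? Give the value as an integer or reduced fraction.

Minimum ratio for s1: (23/3)/(1/3) = 23.
z changes by −(z-row coeff of s1)·ratio = −(-5/3)·23 = 115/3.
New z = 128/3 + (115/3) = 81.

81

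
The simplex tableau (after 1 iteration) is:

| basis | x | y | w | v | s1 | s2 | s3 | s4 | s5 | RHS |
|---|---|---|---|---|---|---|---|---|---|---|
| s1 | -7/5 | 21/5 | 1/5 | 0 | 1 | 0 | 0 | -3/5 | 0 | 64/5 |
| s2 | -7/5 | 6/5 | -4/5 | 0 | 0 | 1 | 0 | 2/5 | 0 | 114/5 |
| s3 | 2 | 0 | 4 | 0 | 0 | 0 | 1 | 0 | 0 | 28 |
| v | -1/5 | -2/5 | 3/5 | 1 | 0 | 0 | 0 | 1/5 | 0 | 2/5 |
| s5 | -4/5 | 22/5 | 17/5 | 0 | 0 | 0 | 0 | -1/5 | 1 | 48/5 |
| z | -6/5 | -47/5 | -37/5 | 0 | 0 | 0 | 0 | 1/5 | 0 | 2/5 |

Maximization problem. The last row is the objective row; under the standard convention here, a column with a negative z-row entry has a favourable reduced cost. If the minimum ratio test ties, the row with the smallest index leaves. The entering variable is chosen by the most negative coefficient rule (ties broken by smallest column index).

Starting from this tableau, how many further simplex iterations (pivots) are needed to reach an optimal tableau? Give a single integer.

3

pivot: y in, s5 out → z = 230/11
pivot: x in, s3 out → z = 678/11
pivot: s4 in, v out → z = 68
No improving column remains; optimal.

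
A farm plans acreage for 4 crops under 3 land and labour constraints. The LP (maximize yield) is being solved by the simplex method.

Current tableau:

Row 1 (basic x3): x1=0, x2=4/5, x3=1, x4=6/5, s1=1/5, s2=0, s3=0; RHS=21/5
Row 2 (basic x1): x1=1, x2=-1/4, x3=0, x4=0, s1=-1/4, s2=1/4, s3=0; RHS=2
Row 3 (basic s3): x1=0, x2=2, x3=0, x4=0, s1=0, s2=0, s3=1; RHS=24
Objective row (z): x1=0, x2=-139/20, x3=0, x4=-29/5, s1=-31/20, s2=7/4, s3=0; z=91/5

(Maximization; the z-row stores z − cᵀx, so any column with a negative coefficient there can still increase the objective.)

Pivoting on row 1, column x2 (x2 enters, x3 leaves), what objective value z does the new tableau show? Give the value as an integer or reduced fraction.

Minimum ratio for x2: (21/5)/(4/5) = 21/4.
z changes by −(z-row coeff of x2)·ratio = −(-139/20)·(21/4) = 2919/80.
New z = 91/5 + (2919/80) = 875/16.

875/16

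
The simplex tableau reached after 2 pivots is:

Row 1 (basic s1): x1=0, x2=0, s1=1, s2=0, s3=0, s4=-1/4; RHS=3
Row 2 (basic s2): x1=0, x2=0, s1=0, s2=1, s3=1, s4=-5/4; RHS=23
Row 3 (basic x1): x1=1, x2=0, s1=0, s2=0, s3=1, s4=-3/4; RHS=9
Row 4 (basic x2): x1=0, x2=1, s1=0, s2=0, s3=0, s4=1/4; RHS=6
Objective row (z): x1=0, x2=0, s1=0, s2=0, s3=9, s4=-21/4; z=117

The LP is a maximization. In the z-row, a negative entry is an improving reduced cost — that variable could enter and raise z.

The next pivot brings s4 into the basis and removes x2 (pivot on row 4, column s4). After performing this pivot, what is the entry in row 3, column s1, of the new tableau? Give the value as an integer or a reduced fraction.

0

Pivot element is row 4, column s4: 1/4.
Normalize row 4: new (row 4, s1) = 0/(1/4) = 0.
row 3 ← row 3 − (-3/4)·(new row 4): 0 − (-3/4)·0 = 0.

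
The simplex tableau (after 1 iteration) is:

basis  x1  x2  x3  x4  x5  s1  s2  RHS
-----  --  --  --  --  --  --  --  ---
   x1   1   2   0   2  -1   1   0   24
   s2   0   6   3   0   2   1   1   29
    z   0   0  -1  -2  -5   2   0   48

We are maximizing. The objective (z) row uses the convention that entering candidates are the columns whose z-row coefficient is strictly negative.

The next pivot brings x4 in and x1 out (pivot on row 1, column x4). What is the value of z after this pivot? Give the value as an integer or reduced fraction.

Minimum ratio for x4: 24/2 = 12.
z changes by −(z-row coeff of x4)·ratio = −(-2)·12 = 24.
New z = 48 + 24 = 72.

72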